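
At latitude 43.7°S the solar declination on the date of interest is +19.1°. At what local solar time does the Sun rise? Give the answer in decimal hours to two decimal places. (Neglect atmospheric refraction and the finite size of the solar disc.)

7.29 h

cos H_s = −tan(-43.7°) · tan(19.1°) = 0.3309, so H_s = arccos(0.3309) = 70.68°.
Sunrise is at 12 − H_s/15 = 12 − 4.712 = 7.288 h local solar time.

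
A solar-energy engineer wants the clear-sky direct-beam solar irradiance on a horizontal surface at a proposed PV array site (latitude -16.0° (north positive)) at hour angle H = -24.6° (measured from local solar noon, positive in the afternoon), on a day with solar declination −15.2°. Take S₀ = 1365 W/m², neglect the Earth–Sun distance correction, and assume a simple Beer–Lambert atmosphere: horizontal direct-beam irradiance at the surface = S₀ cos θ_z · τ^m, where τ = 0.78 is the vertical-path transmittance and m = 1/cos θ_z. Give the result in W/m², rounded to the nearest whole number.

953 W/m²

With φ = -16.0°, δ = -15.2°, H = -24.60°: sin φ sin δ = 0.0723, cos φ cos δ cos H = 0.8434, so cos θ_z = 0.9157.
Air mass m = 1/cos θ_z = 1/0.9157 = 1.092; τ^m = 0.78^1.092 = 0.7624.
Surface direct beam = 1365 × 0.9157 × 0.7624 = 952.95 W/m².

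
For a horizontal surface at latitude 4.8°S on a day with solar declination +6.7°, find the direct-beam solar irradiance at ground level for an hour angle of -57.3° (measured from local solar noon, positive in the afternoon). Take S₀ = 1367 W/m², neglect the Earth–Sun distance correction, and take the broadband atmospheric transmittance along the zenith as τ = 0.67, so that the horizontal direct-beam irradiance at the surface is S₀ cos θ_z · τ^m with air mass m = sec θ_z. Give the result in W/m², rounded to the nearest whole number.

cos θ_z = sin φ sin δ + cos φ cos δ cos H = (-0.0837)(0.1167) + (0.9965)(0.9932)(0.5402) = 0.5249.
Air mass m = 1/cos θ_z = 1/0.5249 = 1.905; τ^m = 0.67^1.905 = 0.4663.
Surface direct beam = 1367 × 0.5249 × 0.4663 = 334.59 W/m².

335 W/m²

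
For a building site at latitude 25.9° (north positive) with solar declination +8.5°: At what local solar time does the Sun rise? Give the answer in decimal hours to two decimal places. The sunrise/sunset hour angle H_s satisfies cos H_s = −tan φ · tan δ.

5.72 h

The sunset hour angle satisfies cos H_s = −tan φ tan δ = -0.0726, giving H_s = 94.16°.
Sunrise is at 12 − H_s/15 = 12 − 6.277 = 5.723 h local solar time.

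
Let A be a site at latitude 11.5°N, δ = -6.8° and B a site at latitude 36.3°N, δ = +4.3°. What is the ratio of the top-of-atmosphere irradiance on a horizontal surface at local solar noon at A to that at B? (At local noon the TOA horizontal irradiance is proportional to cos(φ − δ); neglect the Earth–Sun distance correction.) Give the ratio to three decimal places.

1.120

A: cos θ_z = cos(11.5° − (-6.8°)) = 0.9494.
B: cos θ_z = cos(36.3° − (4.3°)) = 0.8480.
Ratio A/B = 0.9494 / 0.8480 = 1.1196.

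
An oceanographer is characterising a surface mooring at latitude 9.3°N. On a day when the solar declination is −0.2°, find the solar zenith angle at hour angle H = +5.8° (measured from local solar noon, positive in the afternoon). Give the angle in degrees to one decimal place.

With φ = 9.3°, δ = -0.2°, H = 5.80°: sin φ sin δ = -0.0006, cos φ cos δ cos H = 0.9818, so cos θ_z = 0.9812.
θ_z = arccos(0.9812) = 11.13°.

11.1°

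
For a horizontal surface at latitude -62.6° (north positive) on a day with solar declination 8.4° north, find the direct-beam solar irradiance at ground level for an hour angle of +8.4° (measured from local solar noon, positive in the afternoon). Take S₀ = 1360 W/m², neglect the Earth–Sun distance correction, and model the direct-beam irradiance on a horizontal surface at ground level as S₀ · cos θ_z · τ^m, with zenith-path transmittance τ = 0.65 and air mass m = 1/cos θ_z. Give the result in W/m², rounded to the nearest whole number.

With φ = -62.6°, δ = 8.4°, H = 8.40°: sin φ sin δ = -0.1297, cos φ cos δ cos H = 0.4504, so cos θ_z = 0.3207.
Air mass m = 1/cos θ_z = 1/0.3207 = 3.118; τ^m = 0.65^3.118 = 0.2610.
Surface direct beam = 1360 × 0.3207 × 0.2610 = 113.84 W/m².

114 W/m²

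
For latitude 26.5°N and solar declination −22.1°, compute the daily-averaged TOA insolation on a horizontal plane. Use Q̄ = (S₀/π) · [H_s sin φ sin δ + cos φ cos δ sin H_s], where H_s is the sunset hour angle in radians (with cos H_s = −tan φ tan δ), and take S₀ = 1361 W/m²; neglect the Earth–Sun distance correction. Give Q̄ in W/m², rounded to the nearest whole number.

252 W/m²

The sunset hour angle satisfies cos H_s = −tan φ tan δ = 0.2025, giving H_s = 78.32°. In radians, H_s = 1.3669.
H_s sin φ sin δ = 1.3669 × 0.4462 × -0.3762 = -0.2294.
cos φ cos δ sin H_s = 0.8949 × 0.9265 × 0.9793 = 0.8120.
Q̄ = (1361/π) × (-0.2294 + 0.8120) = 433.22 × 0.5826 = 252.39 W/m².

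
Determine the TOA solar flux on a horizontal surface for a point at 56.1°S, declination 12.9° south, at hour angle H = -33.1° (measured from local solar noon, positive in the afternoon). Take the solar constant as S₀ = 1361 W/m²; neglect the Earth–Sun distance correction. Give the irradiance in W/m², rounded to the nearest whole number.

872 W/m²

cos θ_z = sin φ sin δ + cos φ cos δ cos H = (-0.8300)(-0.2233) + (0.5577)(0.9748)(0.8377) = 0.6408.
Top-of-atmosphere irradiance = S₀ cos θ_z = 1361 × 0.6408 = 872.13 W/m².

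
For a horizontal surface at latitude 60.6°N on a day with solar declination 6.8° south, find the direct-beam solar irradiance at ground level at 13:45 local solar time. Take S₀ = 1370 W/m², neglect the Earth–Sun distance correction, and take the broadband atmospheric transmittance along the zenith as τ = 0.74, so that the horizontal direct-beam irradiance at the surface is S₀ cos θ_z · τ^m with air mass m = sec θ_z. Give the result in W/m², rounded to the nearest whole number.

186 W/m²

Hour angle H = 15° × (13.75 − 12) = 26.25°.
cos θ_z = sin(60.6°) sin(-6.8°) + cos(60.6°) cos(-6.8°) cos(26.25°) = -0.1032 + 0.4372 = 0.3340.
Air mass m = 1/cos θ_z = 1/0.3340 = 2.994; τ^m = 0.74^2.994 = 0.4060.
Surface direct beam = 1370 × 0.3340 × 0.4060 = 185.78 W/m².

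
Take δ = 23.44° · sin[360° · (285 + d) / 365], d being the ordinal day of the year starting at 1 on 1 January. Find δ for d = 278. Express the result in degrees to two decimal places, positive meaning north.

-6.18°

360 × (285 + 278) / 365 = 555.288°; sin(555.288°) = -0.2637.
δ = 23.44 × -0.2637 = -6.181° ≈ -6.18°.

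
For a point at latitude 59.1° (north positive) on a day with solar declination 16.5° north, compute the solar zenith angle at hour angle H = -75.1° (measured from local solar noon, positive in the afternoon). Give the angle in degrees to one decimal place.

68.3°

With φ = 59.1°, δ = 16.5°, H = -75.10°: sin φ sin δ = 0.2437, cos φ cos δ cos H = 0.1266, so cos θ_z = 0.3703.
θ_z = arccos(0.3703) = 68.27°.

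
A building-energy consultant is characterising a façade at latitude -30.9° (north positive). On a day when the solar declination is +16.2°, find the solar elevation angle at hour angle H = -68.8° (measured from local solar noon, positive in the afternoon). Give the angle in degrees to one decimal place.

8.9°

cos θ_z = sin(-30.9°) sin(16.2°) + cos(-30.9°) cos(16.2°) cos(-68.80°) = -0.1433 + 0.2980 = 0.1547.
θ_z = arccos(0.1547) = 81.10°, so the elevation is 90° − 81.10° = 8.90°.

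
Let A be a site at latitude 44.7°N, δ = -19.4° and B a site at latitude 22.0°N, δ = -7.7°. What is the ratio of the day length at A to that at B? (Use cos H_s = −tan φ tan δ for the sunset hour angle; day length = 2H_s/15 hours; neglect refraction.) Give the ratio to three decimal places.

0.801

A: H_s = arccos(−tan 44.7° · tan -19.4°) = 69.61°, so 2H_s/15 = 9.2813 h.
B: H_s = arccos(−tan 22.0° · tan -7.7°) = 86.87°, so 2H_s/15 = 11.5827 h.
Ratio A/B = 9.2813 / 11.5827 = 0.8013.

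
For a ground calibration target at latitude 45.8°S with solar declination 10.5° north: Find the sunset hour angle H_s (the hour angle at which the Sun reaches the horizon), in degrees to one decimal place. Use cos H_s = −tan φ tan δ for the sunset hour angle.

79.0°

−tan φ tan δ = −(-1.0283)(0.1853) = 0.1905; H_s = arccos(0.1905) = 79.02°.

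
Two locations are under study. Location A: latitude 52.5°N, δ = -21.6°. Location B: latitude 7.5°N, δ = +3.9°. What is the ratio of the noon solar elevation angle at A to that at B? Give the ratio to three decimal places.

A: 90° − |52.5 − (-21.6)| = 15.90°.
B: 90° − |7.5 − (3.9)| = 86.40°.
Ratio A/B = 15.9000 / 86.4000 = 0.1840.

0.184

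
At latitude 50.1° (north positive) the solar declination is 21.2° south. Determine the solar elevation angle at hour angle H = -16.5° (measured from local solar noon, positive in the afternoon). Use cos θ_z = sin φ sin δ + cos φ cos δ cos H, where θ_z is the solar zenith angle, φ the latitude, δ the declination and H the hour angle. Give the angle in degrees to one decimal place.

17.2°

cos θ_z = sin(50.1°) sin(-21.2°) + cos(50.1°) cos(-21.2°) cos(-16.50°) = -0.2774 + 0.5734 = 0.2960.
θ_z = arccos(0.2960) = 72.78°, so the elevation is 90° − 72.78° = 17.22°.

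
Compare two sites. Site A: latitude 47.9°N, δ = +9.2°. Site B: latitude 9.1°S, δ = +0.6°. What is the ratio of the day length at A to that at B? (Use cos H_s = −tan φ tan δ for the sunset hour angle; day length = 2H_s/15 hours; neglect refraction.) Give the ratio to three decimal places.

A: H_s = arccos(−tan 47.9° · tan 9.2°) = 100.33°, so 2H_s/15 = 13.3773 h.
B: H_s = arccos(−tan -9.1° · tan 0.6°) = 89.90°, so 2H_s/15 = 11.9867 h.
Ratio A/B = 13.3773 / 11.9867 = 1.1160.

1.116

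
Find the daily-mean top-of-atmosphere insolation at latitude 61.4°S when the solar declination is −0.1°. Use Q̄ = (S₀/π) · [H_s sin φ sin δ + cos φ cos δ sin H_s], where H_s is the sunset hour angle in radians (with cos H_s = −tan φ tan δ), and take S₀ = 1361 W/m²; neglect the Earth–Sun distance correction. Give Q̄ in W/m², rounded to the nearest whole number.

208 W/m²

−tan φ tan δ = −(-1.8341)(-0.0017) = -0.0031; H_s = arccos(-0.0031) = 90.18°. In radians, H_s = 1.5739.
H_s sin φ sin δ = 1.5739 × -0.8780 × -0.0017 = 0.0023.
cos φ cos δ sin H_s = 0.4787 × 1.0000 × 1.0000 = 0.4787.
Q̄ = (1361/π) × (0.0023 + 0.4787) = 433.22 × 0.4810 = 208.38 W/m².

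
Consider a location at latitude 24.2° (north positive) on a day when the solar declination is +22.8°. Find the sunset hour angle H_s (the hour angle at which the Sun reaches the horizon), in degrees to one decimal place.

cos H_s = −tan(24.2°) · tan(22.8°) = -0.1889, so H_s = arccos(-0.1889) = 100.89°.

100.9°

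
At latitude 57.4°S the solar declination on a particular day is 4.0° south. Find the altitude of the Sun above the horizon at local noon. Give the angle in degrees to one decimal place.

36.6°

At local solar noon the hour angle is zero, so the elevation is 90° − |φ − δ| = 90° − |-57.4° − (-4.0°)| = 90° − 53.4° = 36.6°.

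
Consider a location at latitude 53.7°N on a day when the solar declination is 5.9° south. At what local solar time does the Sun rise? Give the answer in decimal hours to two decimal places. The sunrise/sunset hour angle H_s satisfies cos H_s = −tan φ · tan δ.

cos H_s = −tan(53.7°) · tan(-5.9°) = 0.1407, so H_s = arccos(0.1407) = 81.91°.
Sunrise is at 12 − H_s/15 = 12 − 5.461 = 6.539 h local solar time.

6.54 h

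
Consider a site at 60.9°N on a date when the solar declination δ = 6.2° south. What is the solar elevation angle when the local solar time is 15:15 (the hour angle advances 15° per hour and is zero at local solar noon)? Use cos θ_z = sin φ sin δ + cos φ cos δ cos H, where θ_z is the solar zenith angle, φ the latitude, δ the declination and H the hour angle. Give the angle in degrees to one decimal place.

Hour angle H = 15° × (15.25 − 12) = 48.75°.
cos θ_z = sin φ sin δ + cos φ cos δ cos H = (0.8738)(-0.1080) + (0.4863)(0.9942)(0.6593) = 0.2244.
θ_z = arccos(0.2244) = 77.03°, so the elevation is 90° − 77.03° = 12.97°.

13.0°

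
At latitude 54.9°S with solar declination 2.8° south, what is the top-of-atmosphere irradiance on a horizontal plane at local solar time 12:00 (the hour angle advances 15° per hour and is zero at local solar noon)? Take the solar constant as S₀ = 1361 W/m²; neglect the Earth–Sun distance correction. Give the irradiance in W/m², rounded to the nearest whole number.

Hour angle H = 15° × (12 − 12) = 0.00°.
With φ = -54.9°, δ = -2.8°, H = 0.00°: sin φ sin δ = 0.0400, cos φ cos δ cos H = 0.5743, so cos θ_z = 0.6143.
Top-of-atmosphere irradiance = S₀ cos θ_z = 1361 × 0.6143 = 836.06 W/m².

836 W/m²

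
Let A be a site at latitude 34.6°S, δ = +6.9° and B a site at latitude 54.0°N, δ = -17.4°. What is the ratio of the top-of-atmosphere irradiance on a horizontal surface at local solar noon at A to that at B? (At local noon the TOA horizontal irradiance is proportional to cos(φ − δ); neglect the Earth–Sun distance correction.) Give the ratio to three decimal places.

A: cos θ_z = cos(-34.6° − (6.9°)) = 0.7490.
B: cos θ_z = cos(54.0° − (-17.4°)) = 0.3190.
Ratio A/B = 0.7490 / 0.3190 = 2.3480.

2.348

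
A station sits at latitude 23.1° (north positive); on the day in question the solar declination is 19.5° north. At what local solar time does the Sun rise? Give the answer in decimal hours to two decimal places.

The sunset hour angle satisfies cos H_s = −tan φ tan δ = -0.1510, giving H_s = 98.68°.
Sunrise is at 12 − H_s/15 = 12 − 6.579 = 5.421 h local solar time.

5.42 h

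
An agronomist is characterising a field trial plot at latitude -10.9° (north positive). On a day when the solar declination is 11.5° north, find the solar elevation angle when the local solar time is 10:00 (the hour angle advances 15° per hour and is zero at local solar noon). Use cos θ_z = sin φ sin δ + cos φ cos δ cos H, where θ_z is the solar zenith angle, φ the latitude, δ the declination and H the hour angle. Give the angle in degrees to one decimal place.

52.7°

Hour angle H = 15° × (10 − 12) = -30.00°.
cos θ_z = sin(-10.9°) sin(11.5°) + cos(-10.9°) cos(11.5°) cos(-30.00°) = -0.0377 + 0.8333 = 0.7956.
θ_z = arccos(0.7956) = 37.29°, so the elevation is 90° − 37.29° = 52.71°.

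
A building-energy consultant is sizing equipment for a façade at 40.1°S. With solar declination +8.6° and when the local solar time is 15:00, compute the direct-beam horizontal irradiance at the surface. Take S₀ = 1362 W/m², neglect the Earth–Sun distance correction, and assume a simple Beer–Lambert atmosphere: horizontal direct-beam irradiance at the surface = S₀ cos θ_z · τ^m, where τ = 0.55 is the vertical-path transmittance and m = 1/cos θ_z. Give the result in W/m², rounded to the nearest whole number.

153 W/m²

Hour angle H = 15° × (15 − 12) = 45.00°.
cos θ_z = sin(-40.1°) sin(8.6°) + cos(-40.1°) cos(8.6°) cos(45.00°) = -0.0963 + 0.5348 = 0.4385.
Air mass m = 1/cos θ_z = 1/0.4385 = 2.281; τ^m = 0.55^2.281 = 0.2557.
Surface direct beam = 1362 × 0.4385 × 0.2557 = 152.71 W/m².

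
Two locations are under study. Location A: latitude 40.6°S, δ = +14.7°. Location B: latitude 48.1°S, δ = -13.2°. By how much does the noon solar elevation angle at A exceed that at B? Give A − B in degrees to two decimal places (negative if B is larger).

-20.40°

A: 90° − |-40.6 − (14.7)| = 34.70°.
B: 90° − |-48.1 − (-13.2)| = 55.10°.
A − B = 34.70 − 55.10 = -20.40°.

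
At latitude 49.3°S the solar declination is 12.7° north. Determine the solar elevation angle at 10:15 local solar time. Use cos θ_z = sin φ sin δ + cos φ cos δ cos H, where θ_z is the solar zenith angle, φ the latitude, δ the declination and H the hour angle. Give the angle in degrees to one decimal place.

Hour angle H = 15° × (10.25 − 12) = -26.25°.
cos θ_z = sin φ sin δ + cos φ cos δ cos H = (-0.7581)(0.2198) + (0.6521)(0.9755)(0.8969) = 0.4039.
θ_z = arccos(0.4039) = 66.18°, so the elevation is 90° − 66.18° = 23.82°.

23.8°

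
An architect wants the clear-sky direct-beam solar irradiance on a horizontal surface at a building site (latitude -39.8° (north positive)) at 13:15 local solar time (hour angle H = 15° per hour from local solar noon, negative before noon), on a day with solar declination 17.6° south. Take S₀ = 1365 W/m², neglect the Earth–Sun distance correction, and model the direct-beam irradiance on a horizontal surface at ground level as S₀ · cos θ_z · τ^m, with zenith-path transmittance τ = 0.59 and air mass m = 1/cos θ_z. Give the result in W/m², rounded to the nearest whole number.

668 W/m²

Hour angle H = 15° × (13.25 − 12) = 18.75°.
With φ = -39.8°, δ = -17.6°, H = 18.75°: sin φ sin δ = 0.1935, cos φ cos δ cos H = 0.6935, so cos θ_z = 0.8870.
Air mass m = 1/cos θ_z = 1/0.8870 = 1.127; τ^m = 0.59^1.127 = 0.5518.
Surface direct beam = 1365 × 0.8870 × 0.5518 = 668.09 W/m².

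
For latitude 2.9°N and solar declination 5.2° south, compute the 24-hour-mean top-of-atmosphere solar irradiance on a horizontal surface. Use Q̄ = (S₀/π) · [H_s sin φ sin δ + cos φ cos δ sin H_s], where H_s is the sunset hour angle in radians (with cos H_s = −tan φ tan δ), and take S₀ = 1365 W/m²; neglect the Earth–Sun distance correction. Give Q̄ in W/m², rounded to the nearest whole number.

429 W/m²

−tan φ tan δ = −(0.0507)(-0.0910) = 0.0046; H_s = arccos(0.0046) = 89.74°. In radians, H_s = 1.5663.
H_s sin φ sin δ = 1.5663 × 0.0506 × -0.0906 = -0.0072.
cos φ cos δ sin H_s = 0.9987 × 0.9959 × 1.0000 = 0.9946.
Q̄ = (1365/π) × (-0.0072 + 0.9946) = 434.49 × 0.9874 = 429.02 W/m².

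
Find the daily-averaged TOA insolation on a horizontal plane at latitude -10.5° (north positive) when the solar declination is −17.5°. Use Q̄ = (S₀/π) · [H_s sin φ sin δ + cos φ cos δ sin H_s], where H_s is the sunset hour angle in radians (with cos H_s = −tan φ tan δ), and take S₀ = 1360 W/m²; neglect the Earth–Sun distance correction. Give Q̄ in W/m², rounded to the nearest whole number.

444 W/m²

cos H_s = −tan(-10.5°) · tan(-17.5°) = -0.0584, so H_s = arccos(-0.0584) = 93.35°. In radians, H_s = 1.6293.
H_s sin φ sin δ = 1.6293 × -0.1822 × -0.3007 = 0.0893.
cos φ cos δ sin H_s = 0.9833 × 0.9537 × 0.9983 = 0.9362.
Q̄ = (1360/π) × (0.0893 + 0.9362) = 432.90 × 1.0255 = 443.94 W/m².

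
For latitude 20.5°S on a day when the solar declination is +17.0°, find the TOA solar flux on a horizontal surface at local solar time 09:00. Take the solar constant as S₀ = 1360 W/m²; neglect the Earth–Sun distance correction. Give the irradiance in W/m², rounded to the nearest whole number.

722 W/m²

Hour angle H = 15° × (9 − 12) = -45.00°.
With φ = -20.5°, δ = 17.0°, H = -45.00°: sin φ sin δ = -0.1024, cos φ cos δ cos H = 0.6334, so cos θ_z = 0.5310.
Top-of-atmosphere irradiance = S₀ cos θ_z = 1360 × 0.5310 = 722.16 W/m².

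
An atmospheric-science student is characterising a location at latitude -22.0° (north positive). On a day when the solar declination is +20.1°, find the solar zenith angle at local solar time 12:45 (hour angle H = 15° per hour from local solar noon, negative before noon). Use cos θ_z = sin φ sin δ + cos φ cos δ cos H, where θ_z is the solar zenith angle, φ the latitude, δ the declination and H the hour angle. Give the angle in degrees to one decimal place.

43.5°

Hour angle H = 15° × (12.75 − 12) = 11.25°.
With φ = -22.0°, δ = 20.1°, H = 11.25°: sin φ sin δ = -0.1287, cos φ cos δ cos H = 0.8540, so cos θ_z = 0.7253.
θ_z = arccos(0.7253) = 43.51°.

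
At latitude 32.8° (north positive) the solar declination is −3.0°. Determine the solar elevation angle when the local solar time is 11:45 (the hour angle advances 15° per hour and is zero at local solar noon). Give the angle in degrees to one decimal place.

Hour angle H = 15° × (11.75 − 12) = -3.75°.
cos θ_z = sin φ sin δ + cos φ cos δ cos H = (0.5417)(-0.0523) + (0.8406)(0.9986)(0.9979) = 0.8093.
θ_z = arccos(0.8093) = 35.97°, so the elevation is 90° − 35.97° = 54.03°.

54.0°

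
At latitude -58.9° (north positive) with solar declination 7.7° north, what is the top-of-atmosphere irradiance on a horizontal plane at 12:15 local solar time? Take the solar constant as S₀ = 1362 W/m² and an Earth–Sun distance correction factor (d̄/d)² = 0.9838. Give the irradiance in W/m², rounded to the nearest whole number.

531 W/m²

Hour angle H = 15° × (12.25 − 12) = 3.75°.
With φ = -58.9°, δ = 7.7°, H = 3.75°: sin φ sin δ = -0.1147, cos φ cos δ cos H = 0.5108, so cos θ_z = 0.3961.
Top-of-atmosphere irradiance = S₀ (d̄/d)² cos θ_z = 1362 × 0.9838 × 0.3961 = 530.75 W/m².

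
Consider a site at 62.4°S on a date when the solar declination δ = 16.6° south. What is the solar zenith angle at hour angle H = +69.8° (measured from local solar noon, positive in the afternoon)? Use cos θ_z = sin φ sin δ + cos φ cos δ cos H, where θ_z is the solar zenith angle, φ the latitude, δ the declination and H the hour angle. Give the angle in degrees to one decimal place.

66.0°

With φ = -62.4°, δ = -16.6°, H = 69.80°: sin φ sin δ = 0.2532, cos φ cos δ cos H = 0.1533, so cos θ_z = 0.4065.
θ_z = arccos(0.4065) = 66.01°.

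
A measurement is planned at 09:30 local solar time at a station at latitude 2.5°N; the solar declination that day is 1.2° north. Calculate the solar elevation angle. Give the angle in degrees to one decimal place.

52.5°

Hour angle H = 15° × (9.5 − 12) = -37.50°.
With φ = 2.5°, δ = 1.2°, H = -37.50°: sin φ sin δ = 0.0009, cos φ cos δ cos H = 0.7924, so cos θ_z = 0.7933.
θ_z = arccos(0.7933) = 37.51°, so the elevation is 90° − 37.51° = 52.49°.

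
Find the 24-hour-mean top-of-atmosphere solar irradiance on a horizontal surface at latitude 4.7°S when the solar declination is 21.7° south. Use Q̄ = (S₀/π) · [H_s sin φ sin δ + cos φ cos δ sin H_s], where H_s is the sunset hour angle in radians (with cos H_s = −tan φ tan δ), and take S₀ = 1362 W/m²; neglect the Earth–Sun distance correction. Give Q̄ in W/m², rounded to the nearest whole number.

422 W/m²

cos H_s = −tan(-4.7°) · tan(-21.7°) = -0.0327, so H_s = arccos(-0.0327) = 91.87°. In radians, H_s = 1.6034.
H_s sin φ sin δ = 1.6034 × -0.0819 × -0.3697 = 0.0485.
cos φ cos δ sin H_s = 0.9966 × 0.9291 × 0.9995 = 0.9255.
Q̄ = (1362/π) × (0.0485 + 0.9255) = 433.54 × 0.9740 = 422.27 W/m².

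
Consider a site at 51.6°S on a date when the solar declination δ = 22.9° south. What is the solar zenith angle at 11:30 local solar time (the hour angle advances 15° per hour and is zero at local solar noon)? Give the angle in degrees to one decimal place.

29.3°

Hour angle H = 15° × (11.5 − 12) = -7.50°.
cos θ_z = sin(-51.6°) sin(-22.9°) + cos(-51.6°) cos(-22.9°) cos(-7.50°) = 0.3050 + 0.5673 = 0.8723.
θ_z = arccos(0.8723) = 29.27°.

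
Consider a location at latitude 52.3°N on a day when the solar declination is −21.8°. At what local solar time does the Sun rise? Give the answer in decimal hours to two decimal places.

cos H_s = −tan(52.3°) · tan(-21.8°) = 0.5175, so H_s = arccos(0.5175) = 58.84°.
Sunrise is at 12 − H_s/15 = 12 − 3.923 = 8.077 h local solar time.

8.08 h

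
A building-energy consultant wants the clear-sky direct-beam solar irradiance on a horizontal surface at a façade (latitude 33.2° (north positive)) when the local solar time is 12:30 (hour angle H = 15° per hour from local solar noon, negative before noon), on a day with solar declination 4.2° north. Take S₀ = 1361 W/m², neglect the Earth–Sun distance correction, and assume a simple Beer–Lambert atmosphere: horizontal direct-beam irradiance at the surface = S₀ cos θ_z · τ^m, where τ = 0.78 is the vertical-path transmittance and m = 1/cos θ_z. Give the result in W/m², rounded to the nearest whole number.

887 W/m²

Hour angle H = 15° × (12.5 − 12) = 7.50°.
cos θ_z = sin(33.2°) sin(4.2°) + cos(33.2°) cos(4.2°) cos(7.50°) = 0.0401 + 0.8274 = 0.8675.
Air mass m = 1/cos θ_z = 1/0.8675 = 1.153; τ^m = 0.78^1.153 = 0.7509.
Surface direct beam = 1361 × 0.8675 × 0.7509 = 886.56 W/m².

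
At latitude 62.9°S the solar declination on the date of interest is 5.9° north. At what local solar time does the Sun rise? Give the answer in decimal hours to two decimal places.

6.78 h

The sunset hour angle satisfies cos H_s = −tan φ tan δ = 0.2019, giving H_s = 78.35°.
Sunrise is at 12 − H_s/15 = 12 − 5.223 = 6.777 h local solar time.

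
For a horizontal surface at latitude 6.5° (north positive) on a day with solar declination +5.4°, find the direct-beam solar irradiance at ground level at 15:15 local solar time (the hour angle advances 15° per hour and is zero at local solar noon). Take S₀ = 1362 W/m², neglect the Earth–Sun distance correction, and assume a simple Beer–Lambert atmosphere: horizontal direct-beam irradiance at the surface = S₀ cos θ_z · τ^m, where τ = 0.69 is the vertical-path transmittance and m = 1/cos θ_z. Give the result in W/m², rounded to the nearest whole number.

516 W/m²

Hour angle H = 15° × (15.25 − 12) = 48.75°.
With φ = 6.5°, δ = 5.4°, H = 48.75°: sin φ sin δ = 0.0107, cos φ cos δ cos H = 0.6522, so cos θ_z = 0.6629.
Air mass m = 1/cos θ_z = 1/0.6629 = 1.509; τ^m = 0.69^1.509 = 0.5712.
Surface direct beam = 1362 × 0.6629 × 0.5712 = 515.72 W/m².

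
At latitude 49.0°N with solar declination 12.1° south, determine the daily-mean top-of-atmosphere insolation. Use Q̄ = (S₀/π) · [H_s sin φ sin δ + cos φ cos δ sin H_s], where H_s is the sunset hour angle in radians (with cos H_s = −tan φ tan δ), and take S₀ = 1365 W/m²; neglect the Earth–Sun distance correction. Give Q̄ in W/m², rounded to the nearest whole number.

−tan φ tan δ = −(1.1504)(-0.2144) = 0.2466; H_s = arccos(0.2466) = 75.72°. In radians, H_s = 1.3216.
H_s sin φ sin δ = 1.3216 × 0.7547 × -0.2096 = -0.2091.
cos φ cos δ sin H_s = 0.6561 × 0.9778 × 0.9691 = 0.6217.
Q̄ = (1365/π) × (-0.2091 + 0.6217) = 434.49 × 0.4126 = 179.27 W/m².

179 W/m²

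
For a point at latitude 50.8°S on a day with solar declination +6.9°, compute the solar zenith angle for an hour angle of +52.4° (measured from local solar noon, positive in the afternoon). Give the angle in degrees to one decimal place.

73.2°

cos θ_z = sin φ sin δ + cos φ cos δ cos H = (-0.7749)(0.1201) + (0.6320)(0.9928)(0.6101) = 0.2897.
θ_z = arccos(0.2897) = 73.16°.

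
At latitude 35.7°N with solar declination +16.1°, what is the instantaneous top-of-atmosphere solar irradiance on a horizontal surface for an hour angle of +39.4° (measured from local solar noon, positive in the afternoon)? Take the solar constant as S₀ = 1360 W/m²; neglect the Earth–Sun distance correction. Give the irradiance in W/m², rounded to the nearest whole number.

cos θ_z = sin φ sin δ + cos φ cos δ cos H = (0.5835)(0.2773) + (0.8121)(0.9608)(0.7727) = 0.7647.
Top-of-atmosphere irradiance = S₀ cos θ_z = 1360 × 0.7647 = 1039.99 W/m².

1040 W/m²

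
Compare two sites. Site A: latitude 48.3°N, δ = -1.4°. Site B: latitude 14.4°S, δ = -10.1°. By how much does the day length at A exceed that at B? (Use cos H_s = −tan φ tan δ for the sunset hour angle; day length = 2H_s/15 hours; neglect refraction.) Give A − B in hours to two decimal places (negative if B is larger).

-0.56 h

A: H_s = arccos(−tan 48.3° · tan -1.4°) = 88.43°, so 2H_s/15 = 11.7907 h.
B: H_s = arccos(−tan -14.4° · tan -10.1°) = 92.62°, so 2H_s/15 = 12.3493 h.
A − B = 11.7907 − 12.3493 = -0.5586 h.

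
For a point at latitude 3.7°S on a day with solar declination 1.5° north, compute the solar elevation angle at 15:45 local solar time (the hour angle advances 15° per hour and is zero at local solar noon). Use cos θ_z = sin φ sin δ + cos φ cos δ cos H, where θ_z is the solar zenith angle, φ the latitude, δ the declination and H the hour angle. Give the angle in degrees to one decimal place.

33.5°

Hour angle H = 15° × (15.75 − 12) = 56.25°.
With φ = -3.7°, δ = 1.5°, H = 56.25°: sin φ sin δ = -0.0017, cos φ cos δ cos H = 0.5542, so cos θ_z = 0.5525.
θ_z = arccos(0.5525) = 56.46°, so the elevation is 90° − 56.46° = 33.54°.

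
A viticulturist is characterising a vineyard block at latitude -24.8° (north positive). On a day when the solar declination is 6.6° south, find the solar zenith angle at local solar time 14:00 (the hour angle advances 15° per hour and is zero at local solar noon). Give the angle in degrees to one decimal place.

Hour angle H = 15° × (14 − 12) = 30.00°.
cos θ_z = sin(-24.8°) sin(-6.6°) + cos(-24.8°) cos(-6.6°) cos(30.00°) = 0.0482 + 0.7809 = 0.8291.
θ_z = arccos(0.8291) = 33.99°.

34.0°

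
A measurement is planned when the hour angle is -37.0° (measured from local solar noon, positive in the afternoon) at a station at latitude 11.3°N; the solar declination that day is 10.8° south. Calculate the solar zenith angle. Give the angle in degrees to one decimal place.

With φ = 11.3°, δ = -10.8°, H = -37.00°: sin φ sin δ = -0.0367, cos φ cos δ cos H = 0.7693, so cos θ_z = 0.7326.
θ_z = arccos(0.7326) = 42.90°.

42.9°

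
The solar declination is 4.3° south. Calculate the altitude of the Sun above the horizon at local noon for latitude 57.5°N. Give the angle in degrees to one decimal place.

28.2°

At local solar noon the hour angle is zero, so the elevation is 90° − |φ − δ| = 90° − |57.5° − (-4.3°)| = 90° − 61.8° = 28.2°.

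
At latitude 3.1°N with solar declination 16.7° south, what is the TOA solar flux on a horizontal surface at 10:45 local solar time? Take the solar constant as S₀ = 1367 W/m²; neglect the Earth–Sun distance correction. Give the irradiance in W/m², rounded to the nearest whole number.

Hour angle H = 15° × (10.75 − 12) = -18.75°.
With φ = 3.1°, δ = -16.7°, H = -18.75°: sin φ sin δ = -0.0155, cos φ cos δ cos H = 0.9057, so cos θ_z = 0.8902.
Top-of-atmosphere irradiance = S₀ cos θ_z = 1367 × 0.8902 = 1216.90 W/m².

1217 W/m²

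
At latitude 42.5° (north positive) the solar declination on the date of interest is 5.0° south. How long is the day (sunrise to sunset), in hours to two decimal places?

11.39 hours

The sunset hour angle satisfies cos H_s = −tan φ tan δ = 0.0802, giving H_s = 85.40°.
Day length = 2 H_s / 15° h⁻¹ = 170.80° / 15 = 11.387 h.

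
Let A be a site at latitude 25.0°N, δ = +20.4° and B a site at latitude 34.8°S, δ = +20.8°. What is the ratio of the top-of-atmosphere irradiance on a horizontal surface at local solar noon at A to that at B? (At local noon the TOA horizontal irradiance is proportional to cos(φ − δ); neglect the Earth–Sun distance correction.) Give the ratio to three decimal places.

1.764

A: cos θ_z = cos(25.0° − (20.4°)) = 0.9968.
B: cos θ_z = cos(-34.8° − (20.8°)) = 0.5650.
Ratio A/B = 0.9968 / 0.5650 = 1.7642.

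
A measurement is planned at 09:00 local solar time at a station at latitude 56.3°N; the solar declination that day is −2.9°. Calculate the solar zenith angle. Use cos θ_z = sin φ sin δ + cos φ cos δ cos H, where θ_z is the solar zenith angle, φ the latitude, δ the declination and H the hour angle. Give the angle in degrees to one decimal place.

Hour angle H = 15° × (9 − 12) = -45.00°.
cos θ_z = sin φ sin δ + cos φ cos δ cos H = (0.8320)(-0.0506) + (0.5548)(0.9987)(0.7071) = 0.3497.
θ_z = arccos(0.3497) = 69.53°.

69.5°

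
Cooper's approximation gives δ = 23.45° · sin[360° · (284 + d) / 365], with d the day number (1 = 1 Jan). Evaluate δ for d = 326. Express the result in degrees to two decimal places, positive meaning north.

360 × (284 + 326) / 365 = 601.644°; sin(601.644°) = -0.8800.
δ = 23.45 × -0.8800 = -20.636° ≈ -20.64°.

-20.64°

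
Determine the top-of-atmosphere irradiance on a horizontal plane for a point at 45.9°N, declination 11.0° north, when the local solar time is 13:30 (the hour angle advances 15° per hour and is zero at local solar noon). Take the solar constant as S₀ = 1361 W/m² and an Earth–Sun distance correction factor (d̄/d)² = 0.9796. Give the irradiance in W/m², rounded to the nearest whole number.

1024 W/m²

Hour angle H = 15° × (13.5 − 12) = 22.50°.
With φ = 45.9°, δ = 11.0°, H = 22.50°: sin φ sin δ = 0.1370, cos φ cos δ cos H = 0.6311, so cos θ_z = 0.7681.
Top-of-atmosphere irradiance = S₀ (d̄/d)² cos θ_z = 1361 × 0.9796 × 0.7681 = 1024.06 W/m².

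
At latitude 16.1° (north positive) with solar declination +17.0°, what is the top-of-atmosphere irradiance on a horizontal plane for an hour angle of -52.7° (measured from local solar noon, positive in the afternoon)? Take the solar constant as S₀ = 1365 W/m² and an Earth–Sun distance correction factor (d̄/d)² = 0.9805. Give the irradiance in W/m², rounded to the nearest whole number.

854 W/m²

With φ = 16.1°, δ = 17.0°, H = -52.70°: sin φ sin δ = 0.0811, cos φ cos δ cos H = 0.5568, so cos θ_z = 0.6379.
Top-of-atmosphere irradiance = S₀ (d̄/d)² cos θ_z = 1365 × 0.9805 × 0.6379 = 853.75 W/m².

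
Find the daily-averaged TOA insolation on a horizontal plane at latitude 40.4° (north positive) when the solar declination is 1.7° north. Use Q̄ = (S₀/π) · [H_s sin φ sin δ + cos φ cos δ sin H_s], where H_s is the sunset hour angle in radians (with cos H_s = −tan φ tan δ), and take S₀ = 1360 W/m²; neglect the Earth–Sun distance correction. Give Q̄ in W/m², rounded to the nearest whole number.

343 W/m²

The sunset hour angle satisfies cos H_s = −tan φ tan δ = -0.0253, giving H_s = 91.45°. In radians, H_s = 1.5961.
H_s sin φ sin δ = 1.5961 × 0.6481 × 0.0297 = 0.0307.
cos φ cos δ sin H_s = 0.7615 × 0.9996 × 0.9997 = 0.7610.
Q̄ = (1360/π) × (0.0307 + 0.7610) = 432.90 × 0.7917 = 342.73 W/m².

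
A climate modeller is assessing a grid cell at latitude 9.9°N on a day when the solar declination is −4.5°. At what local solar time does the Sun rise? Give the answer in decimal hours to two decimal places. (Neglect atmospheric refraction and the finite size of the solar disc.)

cos H_s = −tan(9.9°) · tan(-4.5°) = 0.0137, so H_s = arccos(0.0137) = 89.22°.
Sunrise is at 12 − H_s/15 = 12 − 5.948 = 6.052 h local solar time.

6.05 h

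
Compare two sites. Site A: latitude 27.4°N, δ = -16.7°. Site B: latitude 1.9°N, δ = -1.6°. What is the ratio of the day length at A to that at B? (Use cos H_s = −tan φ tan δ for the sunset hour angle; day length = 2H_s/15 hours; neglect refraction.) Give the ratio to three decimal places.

0.901

A: H_s = arccos(−tan 27.4° · tan -16.7°) = 81.05°, so 2H_s/15 = 10.8067 h.
B: H_s = arccos(−tan 1.9° · tan -1.6°) = 89.95°, so 2H_s/15 = 11.9933 h.
Ratio A/B = 10.8067 / 11.9933 = 0.9011.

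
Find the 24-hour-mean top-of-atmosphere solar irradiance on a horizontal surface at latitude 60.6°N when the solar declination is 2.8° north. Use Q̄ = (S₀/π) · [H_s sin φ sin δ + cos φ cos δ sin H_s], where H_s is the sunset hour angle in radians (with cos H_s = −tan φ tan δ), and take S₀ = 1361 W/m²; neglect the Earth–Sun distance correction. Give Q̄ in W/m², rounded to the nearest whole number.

242 W/m²

The sunset hour angle satisfies cos H_s = −tan φ tan δ = -0.0868, giving H_s = 94.98°. In radians, H_s = 1.6577.
H_s sin φ sin δ = 1.6577 × 0.8712 × 0.0488 = 0.0705.
cos φ cos δ sin H_s = 0.4909 × 0.9988 × 0.9962 = 0.4884.
Q̄ = (1361/π) × (0.0705 + 0.4884) = 433.22 × 0.5589 = 242.13 W/m².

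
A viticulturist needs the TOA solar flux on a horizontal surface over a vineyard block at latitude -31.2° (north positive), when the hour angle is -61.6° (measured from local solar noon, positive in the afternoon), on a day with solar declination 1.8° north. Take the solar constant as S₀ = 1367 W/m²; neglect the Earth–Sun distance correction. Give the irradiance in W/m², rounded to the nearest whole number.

534 W/m²

cos θ_z = sin φ sin δ + cos φ cos δ cos H = (-0.5180)(0.0314) + (0.8554)(0.9995)(0.4756) = 0.3904.
Top-of-atmosphere irradiance = S₀ cos θ_z = 1367 × 0.3904 = 533.68 W/m².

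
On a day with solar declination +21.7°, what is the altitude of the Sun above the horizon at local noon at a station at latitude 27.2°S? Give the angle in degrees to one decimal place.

41.1°

At local solar noon the hour angle is zero, so the elevation is 90° − |φ − δ| = 90° − |-27.2° − (21.7°)| = 90° − 48.9° = 41.1°.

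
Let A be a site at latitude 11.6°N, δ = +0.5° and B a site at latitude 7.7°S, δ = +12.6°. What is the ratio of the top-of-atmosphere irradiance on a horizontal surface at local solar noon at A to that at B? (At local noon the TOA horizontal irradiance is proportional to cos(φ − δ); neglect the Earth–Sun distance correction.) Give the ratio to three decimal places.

1.046

A: cos θ_z = cos(11.6° − (0.5°)) = 0.9813.
B: cos θ_z = cos(-7.7° − (12.6°)) = 0.9379.
Ratio A/B = 0.9813 / 0.9379 = 1.0463.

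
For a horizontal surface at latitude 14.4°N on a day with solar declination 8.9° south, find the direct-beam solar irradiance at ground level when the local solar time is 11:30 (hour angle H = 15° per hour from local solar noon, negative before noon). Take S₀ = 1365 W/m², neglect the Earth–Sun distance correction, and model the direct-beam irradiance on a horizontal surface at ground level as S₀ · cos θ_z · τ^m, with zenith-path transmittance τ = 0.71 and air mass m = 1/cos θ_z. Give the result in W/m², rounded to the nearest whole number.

853 W/m²

Hour angle H = 15° × (11.5 − 12) = -7.50°.
cos θ_z = sin(14.4°) sin(-8.9°) + cos(14.4°) cos(-8.9°) cos(-7.50°) = -0.0385 + 0.9487 = 0.9102.
Air mass m = 1/cos θ_z = 1/0.9102 = 1.099; τ^m = 0.71^1.099 = 0.6863.
Surface direct beam = 1365 × 0.9102 × 0.6863 = 852.67 W/m².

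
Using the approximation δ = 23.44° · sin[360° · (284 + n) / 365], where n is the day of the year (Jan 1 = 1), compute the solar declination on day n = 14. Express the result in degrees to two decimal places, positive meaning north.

360 × (284 + 14) / 365 = 293.918°; sin(293.918°) = -0.9141.
δ = 23.44 × -0.9141 = -21.427° ≈ -21.43°.

-21.43°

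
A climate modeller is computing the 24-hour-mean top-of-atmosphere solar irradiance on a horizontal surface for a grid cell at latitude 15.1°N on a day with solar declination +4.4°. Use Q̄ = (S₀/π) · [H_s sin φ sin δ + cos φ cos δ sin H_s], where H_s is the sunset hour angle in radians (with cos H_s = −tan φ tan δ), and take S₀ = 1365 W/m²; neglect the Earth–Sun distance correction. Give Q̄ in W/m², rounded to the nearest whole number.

432 W/m²

−tan φ tan δ = −(0.2698)(0.0769) = -0.0207; H_s = arccos(-0.0207) = 91.19°. In radians, H_s = 1.5916.
H_s sin φ sin δ = 1.5916 × 0.2605 × 0.0767 = 0.0318.
cos φ cos δ sin H_s = 0.9655 × 0.9971 × 0.9998 = 0.9625.
Q̄ = (1365/π) × (0.0318 + 0.9625) = 434.49 × 0.9943 = 432.01 W/m².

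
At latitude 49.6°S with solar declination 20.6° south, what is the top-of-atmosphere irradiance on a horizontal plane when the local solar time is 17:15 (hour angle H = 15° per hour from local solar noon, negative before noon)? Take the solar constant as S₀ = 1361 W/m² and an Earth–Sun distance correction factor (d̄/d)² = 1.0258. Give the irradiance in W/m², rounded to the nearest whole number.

539 W/m²

Hour angle H = 15° × (17.25 − 12) = 78.75°.
With φ = -49.6°, δ = -20.6°, H = 78.75°: sin φ sin δ = 0.2679, cos φ cos δ cos H = 0.1184, so cos θ_z = 0.3863.
Top-of-atmosphere irradiance = S₀ (d̄/d)² cos θ_z = 1361 × 1.0258 × 0.3863 = 539.32 W/m².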